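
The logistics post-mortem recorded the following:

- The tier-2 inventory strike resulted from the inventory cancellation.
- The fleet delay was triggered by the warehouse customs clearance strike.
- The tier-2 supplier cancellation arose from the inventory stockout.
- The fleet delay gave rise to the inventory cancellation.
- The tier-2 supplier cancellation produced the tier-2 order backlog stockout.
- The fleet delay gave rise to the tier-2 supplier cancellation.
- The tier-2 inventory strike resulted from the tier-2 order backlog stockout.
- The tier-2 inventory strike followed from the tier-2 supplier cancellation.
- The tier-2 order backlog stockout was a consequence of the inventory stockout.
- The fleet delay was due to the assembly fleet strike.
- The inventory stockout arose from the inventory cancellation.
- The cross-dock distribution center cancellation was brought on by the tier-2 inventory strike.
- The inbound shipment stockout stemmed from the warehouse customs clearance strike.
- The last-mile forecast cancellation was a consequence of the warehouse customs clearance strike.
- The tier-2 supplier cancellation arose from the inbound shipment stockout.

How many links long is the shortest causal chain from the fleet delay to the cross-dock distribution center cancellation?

3

Shortest chain: the fleet delay → the inventory cancellation → the tier-2 inventory strike → the cross-dock distribution center cancellation.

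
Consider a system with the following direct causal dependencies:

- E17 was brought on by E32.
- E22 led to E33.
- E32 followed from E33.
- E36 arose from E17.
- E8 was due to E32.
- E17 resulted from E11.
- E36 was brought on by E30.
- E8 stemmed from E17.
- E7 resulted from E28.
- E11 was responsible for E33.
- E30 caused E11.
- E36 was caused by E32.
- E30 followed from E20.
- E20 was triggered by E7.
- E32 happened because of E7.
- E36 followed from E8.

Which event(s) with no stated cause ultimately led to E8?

E22, E28

Tracing upstream from E8: E8 ← E32 ← E7 ← E28.
A separate upstream branch: E8 ← E32 ← E33 ← E22.
Each of those chain origins has no stated cause.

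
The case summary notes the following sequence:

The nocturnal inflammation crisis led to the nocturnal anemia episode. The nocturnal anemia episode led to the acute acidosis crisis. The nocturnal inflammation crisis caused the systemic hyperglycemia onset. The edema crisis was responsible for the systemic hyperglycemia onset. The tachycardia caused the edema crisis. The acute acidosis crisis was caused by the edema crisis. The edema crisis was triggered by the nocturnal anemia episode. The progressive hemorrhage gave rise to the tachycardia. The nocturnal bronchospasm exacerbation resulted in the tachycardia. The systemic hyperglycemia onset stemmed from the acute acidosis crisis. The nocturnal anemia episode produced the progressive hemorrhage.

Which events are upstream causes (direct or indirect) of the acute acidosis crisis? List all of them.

Immediate causes of the acute acidosis crisis: the nocturnal anemia episode, the edema crisis.
Further upstream: the nocturnal inflammation crisis, the progressive hemorrhage, the tachycardia, the nocturnal bronchospasm exacerbation.

the edema crisis, the nocturnal anemia episode, the nocturnal bronchospasm exacerbation, the nocturnal inflammation crisis, the progressive hemorrhage, the tachycardia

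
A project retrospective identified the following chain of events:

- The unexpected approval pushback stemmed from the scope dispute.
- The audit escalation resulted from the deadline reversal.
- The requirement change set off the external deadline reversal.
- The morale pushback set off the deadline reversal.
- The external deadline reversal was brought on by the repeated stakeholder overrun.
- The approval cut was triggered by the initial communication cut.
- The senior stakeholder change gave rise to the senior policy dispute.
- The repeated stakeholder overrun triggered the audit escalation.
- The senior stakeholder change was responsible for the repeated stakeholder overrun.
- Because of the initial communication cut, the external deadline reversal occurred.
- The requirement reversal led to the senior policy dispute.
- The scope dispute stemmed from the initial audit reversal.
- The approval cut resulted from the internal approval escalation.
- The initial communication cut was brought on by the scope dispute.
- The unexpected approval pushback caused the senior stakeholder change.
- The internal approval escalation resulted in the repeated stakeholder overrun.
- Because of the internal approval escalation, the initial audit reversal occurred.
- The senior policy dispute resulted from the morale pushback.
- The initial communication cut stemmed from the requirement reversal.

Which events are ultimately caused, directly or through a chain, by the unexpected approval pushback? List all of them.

Direct effects: the senior stakeholder change.
2 steps out: the senior policy dispute, the repeated stakeholder overrun.
3 steps out: the audit escalation, the external deadline reversal.
Not reachable from it: the requirement reversal, the internal approval escalation, the morale pushback, the initial audit reversal, the deadline reversal, the scope dispute, the initial communication cut, the approval cut, the requirement change.

the audit escalation, the external deadline reversal, the repeated stakeholder overrun, the senior policy dispute, the senior stakeholder change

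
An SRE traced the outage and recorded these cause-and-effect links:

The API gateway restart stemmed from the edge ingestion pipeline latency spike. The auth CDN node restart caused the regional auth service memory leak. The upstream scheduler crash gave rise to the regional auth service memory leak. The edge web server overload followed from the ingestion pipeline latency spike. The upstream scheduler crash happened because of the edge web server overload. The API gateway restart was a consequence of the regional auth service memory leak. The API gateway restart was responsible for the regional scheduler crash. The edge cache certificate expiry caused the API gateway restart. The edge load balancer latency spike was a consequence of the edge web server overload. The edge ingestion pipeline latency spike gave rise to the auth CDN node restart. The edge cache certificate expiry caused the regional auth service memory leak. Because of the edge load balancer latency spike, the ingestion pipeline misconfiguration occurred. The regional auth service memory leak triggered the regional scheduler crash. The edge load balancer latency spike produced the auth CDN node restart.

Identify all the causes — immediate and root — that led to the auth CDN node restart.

Immediate causes of the auth CDN node restart: the edge load balancer latency spike, the edge ingestion pipeline latency spike.
Further upstream: the ingestion pipeline latency spike, the edge web server overload.

the edge ingestion pipeline latency spike, the edge load balancer latency spike, the edge web server overload, the ingestion pipeline latency spike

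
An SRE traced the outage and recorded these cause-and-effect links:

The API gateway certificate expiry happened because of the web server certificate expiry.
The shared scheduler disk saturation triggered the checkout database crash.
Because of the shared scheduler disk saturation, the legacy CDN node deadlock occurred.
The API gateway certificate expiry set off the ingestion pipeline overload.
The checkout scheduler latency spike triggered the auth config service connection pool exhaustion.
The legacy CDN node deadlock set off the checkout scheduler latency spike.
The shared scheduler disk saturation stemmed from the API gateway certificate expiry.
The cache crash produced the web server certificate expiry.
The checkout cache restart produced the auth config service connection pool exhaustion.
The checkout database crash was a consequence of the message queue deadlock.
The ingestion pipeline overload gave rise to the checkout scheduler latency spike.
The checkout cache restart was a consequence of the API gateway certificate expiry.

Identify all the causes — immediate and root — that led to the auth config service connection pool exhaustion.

the API gateway certificate expiry, the cache crash, the checkout cache restart, the checkout scheduler latency spike, the ingestion pipeline overload, the legacy CDN node deadlock, the shared scheduler disk saturation, the web server certificate expiry

Immediate causes of the auth config service connection pool exhaustion: the checkout cache restart, the checkout scheduler latency spike.
Further upstream: the cache crash, the web server certificate expiry, the API gateway certificate expiry, the shared scheduler disk saturation, the ingestion pipeline overload, the legacy CDN node deadlock.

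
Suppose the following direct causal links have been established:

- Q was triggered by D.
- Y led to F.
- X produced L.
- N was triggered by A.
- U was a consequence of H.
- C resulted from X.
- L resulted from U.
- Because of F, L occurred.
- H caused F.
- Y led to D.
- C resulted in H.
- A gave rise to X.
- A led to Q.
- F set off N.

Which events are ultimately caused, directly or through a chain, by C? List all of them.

F, H, L, N, U

Direct effects: H.
2 steps out: U, F.
3 steps out: N, L.
Not reachable from it: A, X, Y, D, Q.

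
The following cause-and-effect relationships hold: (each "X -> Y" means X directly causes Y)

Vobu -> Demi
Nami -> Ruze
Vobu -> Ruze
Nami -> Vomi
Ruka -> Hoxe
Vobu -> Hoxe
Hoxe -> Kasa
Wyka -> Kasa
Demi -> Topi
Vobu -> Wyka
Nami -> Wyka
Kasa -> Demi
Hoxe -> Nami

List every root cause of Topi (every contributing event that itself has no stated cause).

Ruka, Vobu

Tracing upstream from Topi: Topi ← Demi ← Vobu.
A separate upstream branch: Topi ← Demi ← Kasa ← Hoxe ← Ruka.
Each of those chain origins has no stated cause.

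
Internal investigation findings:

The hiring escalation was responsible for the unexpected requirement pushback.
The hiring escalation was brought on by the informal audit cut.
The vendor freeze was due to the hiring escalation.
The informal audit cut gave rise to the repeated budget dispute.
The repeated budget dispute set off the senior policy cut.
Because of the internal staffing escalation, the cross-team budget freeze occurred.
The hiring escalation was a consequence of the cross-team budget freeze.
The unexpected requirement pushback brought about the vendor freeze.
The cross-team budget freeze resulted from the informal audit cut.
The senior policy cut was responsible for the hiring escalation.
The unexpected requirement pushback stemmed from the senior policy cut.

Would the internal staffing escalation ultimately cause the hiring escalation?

There is a causal chain: the internal staffing escalation → the cross-team budget freeze → the hiring escalation.

Yes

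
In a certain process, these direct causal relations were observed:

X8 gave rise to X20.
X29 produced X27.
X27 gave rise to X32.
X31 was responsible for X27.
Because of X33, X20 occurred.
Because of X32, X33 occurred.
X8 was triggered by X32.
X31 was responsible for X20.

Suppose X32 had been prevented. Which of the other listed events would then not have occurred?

X33, X8

Downstream of X32: X8, X33, X20.
Of those, still caused via another path: X20.
The remainder have no surviving cause.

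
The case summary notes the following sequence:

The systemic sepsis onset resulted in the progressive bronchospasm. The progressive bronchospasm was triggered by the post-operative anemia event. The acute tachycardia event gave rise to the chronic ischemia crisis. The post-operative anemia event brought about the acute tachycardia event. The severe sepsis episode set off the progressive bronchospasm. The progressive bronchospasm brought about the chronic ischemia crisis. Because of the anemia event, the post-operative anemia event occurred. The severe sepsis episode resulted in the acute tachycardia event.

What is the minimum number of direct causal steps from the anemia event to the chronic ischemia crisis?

3

Shortest chain: the anemia event → the post-operative anemia event → the acute tachycardia event → the chronic ischemia crisis.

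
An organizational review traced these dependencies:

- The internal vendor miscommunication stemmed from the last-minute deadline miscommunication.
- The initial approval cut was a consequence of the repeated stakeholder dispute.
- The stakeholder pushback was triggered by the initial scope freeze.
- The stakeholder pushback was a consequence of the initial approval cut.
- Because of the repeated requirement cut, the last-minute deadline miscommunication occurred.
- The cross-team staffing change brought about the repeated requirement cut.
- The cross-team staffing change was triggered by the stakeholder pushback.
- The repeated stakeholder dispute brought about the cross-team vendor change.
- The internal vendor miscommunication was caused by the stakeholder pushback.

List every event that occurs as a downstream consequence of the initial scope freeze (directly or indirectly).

Direct effects: the stakeholder pushback.
2 steps out: the cross-team staffing change, the internal vendor miscommunication.
3 steps out: the repeated requirement cut.
4 steps out: the last-minute deadline miscommunication.
Not reachable from it: the repeated stakeholder dispute, the initial approval cut, the cross-team vendor change.

the cross-team staffing change, the internal vendor miscommunication, the last-minute deadline miscommunication, the repeated requirement cut, the stakeholder pushback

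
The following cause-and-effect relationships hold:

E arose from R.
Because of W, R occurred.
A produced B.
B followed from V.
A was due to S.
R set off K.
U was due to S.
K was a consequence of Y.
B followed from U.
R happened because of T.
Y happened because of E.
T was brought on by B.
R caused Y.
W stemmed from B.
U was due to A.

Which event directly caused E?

R

Upstream contributors include S, A, U, B, W, T, V, but only R feeds directly into E.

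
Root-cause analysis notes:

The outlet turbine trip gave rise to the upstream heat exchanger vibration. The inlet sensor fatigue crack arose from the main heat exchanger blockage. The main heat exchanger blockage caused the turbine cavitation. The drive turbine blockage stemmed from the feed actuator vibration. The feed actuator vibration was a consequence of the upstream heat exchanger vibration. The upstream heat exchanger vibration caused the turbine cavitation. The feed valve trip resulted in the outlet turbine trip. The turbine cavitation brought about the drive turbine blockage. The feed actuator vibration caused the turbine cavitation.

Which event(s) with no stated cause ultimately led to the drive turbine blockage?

the feed valve trip, the main heat exchanger blockage

Tracing upstream from the drive turbine blockage: the drive turbine blockage ← the turbine cavitation ← the main heat exchanger blockage.
A separate upstream branch: the drive turbine blockage ← the feed actuator vibration ← the upstream heat exchanger vibration ← the outlet turbine trip ← the feed valve trip.
Each of those chain origins has no stated cause.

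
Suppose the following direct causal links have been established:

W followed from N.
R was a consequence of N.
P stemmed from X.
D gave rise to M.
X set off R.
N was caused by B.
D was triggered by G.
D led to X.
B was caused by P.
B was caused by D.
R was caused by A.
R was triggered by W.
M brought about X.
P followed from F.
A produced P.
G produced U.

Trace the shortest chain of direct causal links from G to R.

G → D → X → R

G → D
D → X
X → R
Length: 3 steps.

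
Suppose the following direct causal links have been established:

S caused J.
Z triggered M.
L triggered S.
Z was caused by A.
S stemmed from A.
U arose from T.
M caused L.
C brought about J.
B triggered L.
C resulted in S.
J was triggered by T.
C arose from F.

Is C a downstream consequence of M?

M leads to L, S, J; C is not among them.

No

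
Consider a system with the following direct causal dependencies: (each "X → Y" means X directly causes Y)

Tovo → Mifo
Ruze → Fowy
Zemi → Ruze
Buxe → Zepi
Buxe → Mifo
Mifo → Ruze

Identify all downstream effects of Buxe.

Fowy, Mifo, Ruze, Zepi

Direct effects: Mifo, Zepi.
2 steps out: Ruze.
3 steps out: Fowy.
Not reachable from it: Zemi, Tovo.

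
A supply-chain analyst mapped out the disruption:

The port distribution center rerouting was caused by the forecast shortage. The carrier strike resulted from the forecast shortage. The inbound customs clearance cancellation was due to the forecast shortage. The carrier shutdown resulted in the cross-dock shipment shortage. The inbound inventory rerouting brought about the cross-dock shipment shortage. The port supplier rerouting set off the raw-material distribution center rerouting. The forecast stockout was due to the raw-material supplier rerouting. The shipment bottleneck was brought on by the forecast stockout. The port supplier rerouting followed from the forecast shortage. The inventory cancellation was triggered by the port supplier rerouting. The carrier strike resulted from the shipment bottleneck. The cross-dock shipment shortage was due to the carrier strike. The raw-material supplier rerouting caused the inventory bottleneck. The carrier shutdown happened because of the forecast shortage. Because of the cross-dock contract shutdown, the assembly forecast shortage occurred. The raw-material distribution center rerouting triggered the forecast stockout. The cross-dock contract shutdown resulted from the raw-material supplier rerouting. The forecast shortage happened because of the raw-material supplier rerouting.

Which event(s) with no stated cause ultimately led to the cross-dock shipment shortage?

the inbound inventory rerouting, the raw-material supplier rerouting

Tracing upstream from the cross-dock shipment shortage: the cross-dock shipment shortage ← the carrier shutdown ← the forecast shortage ← the raw-material supplier rerouting.
A separate upstream branch: the cross-dock shipment shortage ← the inbound inventory rerouting.
Each of those chain origins has no stated cause.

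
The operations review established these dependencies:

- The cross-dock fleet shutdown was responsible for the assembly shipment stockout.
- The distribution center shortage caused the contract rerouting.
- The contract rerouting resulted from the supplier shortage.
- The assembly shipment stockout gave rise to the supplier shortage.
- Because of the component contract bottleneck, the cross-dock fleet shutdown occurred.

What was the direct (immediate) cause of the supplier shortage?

Upstream contributors include the component contract bottleneck, the cross-dock fleet shutdown, but only the assembly shipment stockout feeds directly into the supplier shortage.

the assembly shipment stockout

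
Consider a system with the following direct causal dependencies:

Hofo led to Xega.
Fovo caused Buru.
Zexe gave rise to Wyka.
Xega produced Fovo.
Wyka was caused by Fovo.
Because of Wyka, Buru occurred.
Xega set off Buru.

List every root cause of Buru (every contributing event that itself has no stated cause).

Hofo, Zexe

Tracing upstream from Buru: Buru ← Xega ← Hofo.
A separate upstream branch: Buru ← Wyka ← Zexe.
Each of those chain origins has no stated cause.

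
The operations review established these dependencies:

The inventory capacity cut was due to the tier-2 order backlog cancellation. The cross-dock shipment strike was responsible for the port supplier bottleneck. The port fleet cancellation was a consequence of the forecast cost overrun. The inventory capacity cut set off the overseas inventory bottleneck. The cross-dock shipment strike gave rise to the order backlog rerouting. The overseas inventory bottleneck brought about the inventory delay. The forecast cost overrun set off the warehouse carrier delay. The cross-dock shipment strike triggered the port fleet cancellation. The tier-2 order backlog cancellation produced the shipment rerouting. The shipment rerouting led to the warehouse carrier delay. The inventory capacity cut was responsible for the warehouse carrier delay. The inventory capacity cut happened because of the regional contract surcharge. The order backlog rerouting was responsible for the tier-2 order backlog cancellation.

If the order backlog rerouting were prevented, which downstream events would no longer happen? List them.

Downstream of the order backlog rerouting: the tier-2 order backlog cancellation, the inventory capacity cut, the shipment rerouting, the overseas inventory bottleneck, the warehouse carrier delay, the inventory delay.
Of those, still caused via another path: the inventory capacity cut, the overseas inventory bottleneck, the warehouse carrier delay, the inventory delay.
The remainder have no surviving cause.

the shipment rerouting, the tier-2 order backlog cancellation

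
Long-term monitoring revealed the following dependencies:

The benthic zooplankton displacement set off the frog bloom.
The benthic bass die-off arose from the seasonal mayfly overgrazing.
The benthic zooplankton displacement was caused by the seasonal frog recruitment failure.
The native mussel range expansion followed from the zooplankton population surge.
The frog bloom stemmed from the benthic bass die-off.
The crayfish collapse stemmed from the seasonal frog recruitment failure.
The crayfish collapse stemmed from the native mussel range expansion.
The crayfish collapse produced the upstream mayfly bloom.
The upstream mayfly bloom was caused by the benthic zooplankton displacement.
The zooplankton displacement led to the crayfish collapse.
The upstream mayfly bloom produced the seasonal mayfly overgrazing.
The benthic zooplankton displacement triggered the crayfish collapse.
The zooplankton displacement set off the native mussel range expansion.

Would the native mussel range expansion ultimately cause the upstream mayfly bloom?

Yes

There is a causal chain: the native mussel range expansion → the crayfish collapse → the upstream mayfly bloom.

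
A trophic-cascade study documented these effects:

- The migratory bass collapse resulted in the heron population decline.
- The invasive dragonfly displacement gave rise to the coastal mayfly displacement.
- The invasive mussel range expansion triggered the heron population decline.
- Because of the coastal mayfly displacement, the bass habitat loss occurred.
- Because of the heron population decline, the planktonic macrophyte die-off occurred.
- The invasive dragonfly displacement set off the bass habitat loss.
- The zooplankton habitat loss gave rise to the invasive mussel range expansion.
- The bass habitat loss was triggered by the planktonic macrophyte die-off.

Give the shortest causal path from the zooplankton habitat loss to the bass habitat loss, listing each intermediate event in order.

the zooplankton habitat loss → the invasive mussel range expansion
the invasive mussel range expansion → the heron population decline
the heron population decline → the planktonic macrophyte die-off
the planktonic macrophyte die-off → the bass habitat loss
Length: 4 steps.

the zooplankton habitat loss → the invasive mussel range expansion → the heron population decline → the planktonic macrophyte die-off → the bass habitat loss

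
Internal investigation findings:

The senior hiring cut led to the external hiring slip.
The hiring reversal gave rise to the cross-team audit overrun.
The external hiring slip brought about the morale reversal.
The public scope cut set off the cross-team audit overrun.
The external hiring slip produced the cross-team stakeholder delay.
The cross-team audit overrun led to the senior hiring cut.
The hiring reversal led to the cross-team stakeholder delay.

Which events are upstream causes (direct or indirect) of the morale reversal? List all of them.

Immediate cause of the morale reversal: the external hiring slip.
Further upstream: the hiring reversal, the cross-team audit overrun, the senior hiring cut, the public scope cut.

the cross-team audit overrun, the external hiring slip, the hiring reversal, the public scope cut, the senior hiring cut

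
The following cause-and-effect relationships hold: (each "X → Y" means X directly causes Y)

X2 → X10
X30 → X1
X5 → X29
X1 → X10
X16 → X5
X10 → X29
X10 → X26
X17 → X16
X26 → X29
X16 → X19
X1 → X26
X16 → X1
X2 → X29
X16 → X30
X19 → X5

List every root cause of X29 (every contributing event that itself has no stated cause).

X17, X2

Tracing upstream from X29: X29 ← X5 ← X16 ← X17.
A separate upstream branch: X29 ← X2.
Each of those chain origins has no stated cause.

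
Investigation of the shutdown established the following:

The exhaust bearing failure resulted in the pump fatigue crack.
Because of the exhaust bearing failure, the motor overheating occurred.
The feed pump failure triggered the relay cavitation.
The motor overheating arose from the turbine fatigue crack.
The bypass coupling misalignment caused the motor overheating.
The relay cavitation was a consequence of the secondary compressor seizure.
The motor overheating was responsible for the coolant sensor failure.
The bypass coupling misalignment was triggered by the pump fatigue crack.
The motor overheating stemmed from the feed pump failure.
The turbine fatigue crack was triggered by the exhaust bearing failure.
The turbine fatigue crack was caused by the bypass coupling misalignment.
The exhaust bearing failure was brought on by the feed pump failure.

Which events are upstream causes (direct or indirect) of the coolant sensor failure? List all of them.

Immediate cause of the coolant sensor failure: the motor overheating.
Further upstream: the feed pump failure, the exhaust bearing failure, the pump fatigue crack, the bypass coupling misalignment, the turbine fatigue crack.

the bypass coupling misalignment, the exhaust bearing failure, the feed pump failure, the motor overheating, the pump fatigue crack, the turbine fatigue crack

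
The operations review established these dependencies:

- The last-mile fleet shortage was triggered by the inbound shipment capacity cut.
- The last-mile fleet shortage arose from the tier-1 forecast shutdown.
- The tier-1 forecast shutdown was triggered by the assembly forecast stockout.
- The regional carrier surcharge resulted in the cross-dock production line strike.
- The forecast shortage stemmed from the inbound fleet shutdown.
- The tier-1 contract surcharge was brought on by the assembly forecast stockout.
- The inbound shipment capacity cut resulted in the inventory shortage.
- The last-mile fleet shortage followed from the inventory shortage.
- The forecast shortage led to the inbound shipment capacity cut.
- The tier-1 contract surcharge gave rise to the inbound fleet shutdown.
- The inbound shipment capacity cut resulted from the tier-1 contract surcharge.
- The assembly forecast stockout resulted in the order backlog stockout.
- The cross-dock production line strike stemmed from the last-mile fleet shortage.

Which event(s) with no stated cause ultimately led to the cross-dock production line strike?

the assembly forecast stockout, the regional carrier surcharge

Tracing upstream from the cross-dock production line strike: the cross-dock production line strike ← the last-mile fleet shortage ← the tier-1 forecast shutdown ← the assembly forecast stockout.
A separate upstream branch: the cross-dock production line strike ← the regional carrier surcharge.
Each of those chain origins has no stated cause.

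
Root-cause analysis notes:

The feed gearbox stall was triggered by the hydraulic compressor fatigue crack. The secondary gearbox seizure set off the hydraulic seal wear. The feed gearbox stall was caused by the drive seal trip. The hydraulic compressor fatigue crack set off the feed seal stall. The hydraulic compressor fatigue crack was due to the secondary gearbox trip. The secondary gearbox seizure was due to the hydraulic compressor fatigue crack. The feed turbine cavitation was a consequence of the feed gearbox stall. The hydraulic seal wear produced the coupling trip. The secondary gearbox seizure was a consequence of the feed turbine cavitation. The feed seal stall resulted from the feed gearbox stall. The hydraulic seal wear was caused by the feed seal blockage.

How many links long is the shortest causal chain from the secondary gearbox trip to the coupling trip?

4

Shortest chain: the secondary gearbox trip → the hydraulic compressor fatigue crack → the secondary gearbox seizure → the hydraulic seal wear → the coupling trip.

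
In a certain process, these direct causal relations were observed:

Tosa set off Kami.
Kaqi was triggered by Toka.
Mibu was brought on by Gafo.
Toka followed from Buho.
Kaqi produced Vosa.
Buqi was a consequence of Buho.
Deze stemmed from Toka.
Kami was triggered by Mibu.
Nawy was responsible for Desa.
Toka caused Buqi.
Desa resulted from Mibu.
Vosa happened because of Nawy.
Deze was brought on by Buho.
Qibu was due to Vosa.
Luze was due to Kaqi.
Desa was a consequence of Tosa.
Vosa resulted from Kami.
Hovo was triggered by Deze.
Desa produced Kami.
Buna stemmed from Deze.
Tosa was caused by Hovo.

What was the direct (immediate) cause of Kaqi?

Toka

Upstream contributors include Buho, but only Toka feeds directly into Kaqi.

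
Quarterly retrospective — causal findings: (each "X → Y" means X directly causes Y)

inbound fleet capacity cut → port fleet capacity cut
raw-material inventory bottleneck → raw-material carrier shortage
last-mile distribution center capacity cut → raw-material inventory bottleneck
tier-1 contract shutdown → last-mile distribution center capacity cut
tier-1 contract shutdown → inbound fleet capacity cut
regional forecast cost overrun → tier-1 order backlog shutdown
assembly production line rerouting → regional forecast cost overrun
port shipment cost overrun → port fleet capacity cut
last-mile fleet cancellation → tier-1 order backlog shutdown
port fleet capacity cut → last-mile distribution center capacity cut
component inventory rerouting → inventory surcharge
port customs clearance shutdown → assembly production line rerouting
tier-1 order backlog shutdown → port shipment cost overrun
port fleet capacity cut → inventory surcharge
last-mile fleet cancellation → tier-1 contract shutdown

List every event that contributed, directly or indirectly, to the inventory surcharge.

the assembly production line rerouting, the component inventory rerouting, the inbound fleet capacity cut, the last-mile fleet cancellation, the port customs clearance shutdown, the port fleet capacity cut, the port shipment cost overrun, the regional forecast cost overrun, the tier-1 contract shutdown, the tier-1 order backlog shutdown

Immediate causes of the inventory surcharge: the port fleet capacity cut, the component inventory rerouting.
Further upstream: the port customs clearance shutdown, the assembly production line rerouting, the regional forecast cost overrun, the last-mile fleet cancellation, the tier-1 contract shutdown, the tier-1 order backlog shutdown, the port shipment cost overrun, the inbound fleet capacity cut.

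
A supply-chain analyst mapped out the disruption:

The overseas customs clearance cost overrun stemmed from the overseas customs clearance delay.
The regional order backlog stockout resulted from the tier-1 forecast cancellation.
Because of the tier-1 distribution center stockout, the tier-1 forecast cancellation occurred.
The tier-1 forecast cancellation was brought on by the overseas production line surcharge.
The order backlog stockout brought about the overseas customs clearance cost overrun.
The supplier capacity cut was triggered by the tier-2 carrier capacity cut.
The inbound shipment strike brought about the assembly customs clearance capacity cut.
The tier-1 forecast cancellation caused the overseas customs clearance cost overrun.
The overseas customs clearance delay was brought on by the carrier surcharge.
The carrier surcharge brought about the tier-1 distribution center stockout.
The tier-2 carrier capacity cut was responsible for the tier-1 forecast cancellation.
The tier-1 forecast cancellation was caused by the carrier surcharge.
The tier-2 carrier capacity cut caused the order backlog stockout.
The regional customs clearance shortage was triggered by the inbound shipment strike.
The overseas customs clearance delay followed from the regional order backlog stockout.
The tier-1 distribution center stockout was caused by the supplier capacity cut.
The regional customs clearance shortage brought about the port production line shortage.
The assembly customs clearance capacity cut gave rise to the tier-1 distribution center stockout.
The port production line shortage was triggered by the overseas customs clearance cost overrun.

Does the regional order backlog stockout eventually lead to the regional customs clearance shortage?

The regional order backlog stockout leads to the overseas customs clearance delay, the overseas customs clearance cost overrun, the port production line shortage; the regional customs clearance shortage is not among them.

No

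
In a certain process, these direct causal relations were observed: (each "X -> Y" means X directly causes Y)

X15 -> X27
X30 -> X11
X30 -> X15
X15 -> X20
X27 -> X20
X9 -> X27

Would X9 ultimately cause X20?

There is a causal chain: X9 → X27 → X20.

Yes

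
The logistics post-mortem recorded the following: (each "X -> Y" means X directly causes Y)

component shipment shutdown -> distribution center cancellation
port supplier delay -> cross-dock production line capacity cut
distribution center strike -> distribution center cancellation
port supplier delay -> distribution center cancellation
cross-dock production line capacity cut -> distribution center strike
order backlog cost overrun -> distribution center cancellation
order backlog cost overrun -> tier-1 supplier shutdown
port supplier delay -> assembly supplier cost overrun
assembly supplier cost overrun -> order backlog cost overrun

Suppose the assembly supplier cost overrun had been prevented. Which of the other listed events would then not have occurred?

Downstream of the assembly supplier cost overrun: the order backlog cost overrun, the tier-1 supplier shutdown, the distribution center cancellation.
Of those, still caused via another path: the distribution center cancellation.
The remainder have no surviving cause.

the order backlog cost overrun, the tier-1 supplier shutdown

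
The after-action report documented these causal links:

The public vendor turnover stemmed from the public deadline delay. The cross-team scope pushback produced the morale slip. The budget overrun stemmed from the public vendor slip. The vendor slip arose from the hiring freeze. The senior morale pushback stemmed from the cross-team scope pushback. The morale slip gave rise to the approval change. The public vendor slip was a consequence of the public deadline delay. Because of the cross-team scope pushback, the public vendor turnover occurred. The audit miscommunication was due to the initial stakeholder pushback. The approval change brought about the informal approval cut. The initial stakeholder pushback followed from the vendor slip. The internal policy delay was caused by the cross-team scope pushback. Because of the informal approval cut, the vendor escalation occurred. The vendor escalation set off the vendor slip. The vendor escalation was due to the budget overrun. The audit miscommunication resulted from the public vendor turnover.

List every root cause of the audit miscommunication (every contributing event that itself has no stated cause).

the cross-team scope pushback, the hiring freeze, the public deadline delay

Tracing upstream from the audit miscommunication: the audit miscommunication ← the public vendor turnover ← the cross-team scope pushback.
A separate upstream branch: the audit miscommunication ← the public vendor turnover ← the public deadline delay.
A separate upstream branch: the audit miscommunication ← the initial stakeholder pushback ← the vendor slip ← the hiring freeze.
Each of those chain origins has no stated cause.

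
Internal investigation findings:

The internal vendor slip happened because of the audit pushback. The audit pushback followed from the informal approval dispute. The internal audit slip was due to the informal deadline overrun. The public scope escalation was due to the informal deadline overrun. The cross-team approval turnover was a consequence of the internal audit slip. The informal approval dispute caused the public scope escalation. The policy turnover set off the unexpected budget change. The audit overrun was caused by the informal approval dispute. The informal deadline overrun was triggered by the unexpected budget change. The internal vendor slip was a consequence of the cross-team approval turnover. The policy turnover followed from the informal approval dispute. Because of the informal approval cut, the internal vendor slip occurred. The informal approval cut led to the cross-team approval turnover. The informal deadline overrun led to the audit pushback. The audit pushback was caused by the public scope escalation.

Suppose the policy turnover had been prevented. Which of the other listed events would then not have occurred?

the informal deadline overrun, the internal audit slip, the unexpected budget change

Downstream of the policy turnover: the unexpected budget change, the informal deadline overrun, the public scope escalation, the internal audit slip, the audit pushback, the cross-team approval turnover, the internal vendor slip.
Of those, still caused via another path: the public scope escalation, the audit pushback, the cross-team approval turnover, the internal vendor slip.
The remainder have no surviving cause.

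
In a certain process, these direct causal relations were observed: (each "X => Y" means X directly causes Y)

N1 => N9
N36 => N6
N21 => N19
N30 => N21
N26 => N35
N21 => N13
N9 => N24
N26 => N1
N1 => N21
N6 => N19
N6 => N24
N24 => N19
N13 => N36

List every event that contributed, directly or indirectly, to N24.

Immediate causes of N24: N9, N6.
Further upstream: N26, N1, N21, N13, N36, N30.

N1, N13, N21, N26, N30, N36, N6, N9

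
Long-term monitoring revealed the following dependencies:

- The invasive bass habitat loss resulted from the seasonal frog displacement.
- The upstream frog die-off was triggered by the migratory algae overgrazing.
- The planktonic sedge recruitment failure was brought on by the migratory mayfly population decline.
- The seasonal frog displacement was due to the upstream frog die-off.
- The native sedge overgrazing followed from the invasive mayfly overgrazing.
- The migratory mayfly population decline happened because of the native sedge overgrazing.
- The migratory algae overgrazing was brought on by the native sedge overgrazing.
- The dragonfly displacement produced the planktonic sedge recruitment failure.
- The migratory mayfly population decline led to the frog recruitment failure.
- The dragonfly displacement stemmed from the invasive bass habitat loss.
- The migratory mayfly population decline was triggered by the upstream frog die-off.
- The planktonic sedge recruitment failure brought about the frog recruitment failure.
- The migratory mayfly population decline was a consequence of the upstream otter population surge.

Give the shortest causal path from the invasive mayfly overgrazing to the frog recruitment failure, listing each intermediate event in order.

the invasive mayfly overgrazing → the native sedge overgrazing
the native sedge overgrazing → the migratory mayfly population decline
the migratory mayfly population decline → the frog recruitment failure
Length: 3 steps.

the invasive mayfly overgrazing → the native sedge overgrazing → the migratory mayfly population decline → the frog recruitment failure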